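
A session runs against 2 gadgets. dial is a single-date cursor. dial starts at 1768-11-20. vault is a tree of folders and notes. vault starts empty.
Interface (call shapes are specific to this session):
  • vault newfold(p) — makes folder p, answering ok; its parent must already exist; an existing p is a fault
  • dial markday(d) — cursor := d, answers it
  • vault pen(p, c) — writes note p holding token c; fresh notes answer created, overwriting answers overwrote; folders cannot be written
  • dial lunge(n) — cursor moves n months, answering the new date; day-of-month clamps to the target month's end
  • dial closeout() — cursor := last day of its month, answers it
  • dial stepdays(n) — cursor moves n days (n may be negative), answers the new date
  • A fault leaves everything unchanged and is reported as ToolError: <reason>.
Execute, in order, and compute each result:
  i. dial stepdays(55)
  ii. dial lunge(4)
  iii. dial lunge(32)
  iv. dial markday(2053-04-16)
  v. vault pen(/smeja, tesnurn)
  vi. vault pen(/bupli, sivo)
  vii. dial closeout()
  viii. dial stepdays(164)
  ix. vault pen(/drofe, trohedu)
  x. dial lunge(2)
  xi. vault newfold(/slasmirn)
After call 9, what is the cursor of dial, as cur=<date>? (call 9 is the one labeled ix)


;; dial stepdays(n: 55) == 1769-01-14
;; dial lunge(n: 4) == 1769-05-14
;; dial lunge(n: 32) == 1772-01-14
;; dial markday(d: 2053-04-16) == 2053-04-16
;; vault pen(p: /smeja, c: tesnurn) == created
;; vault pen(p: /bupli, c: sivo) == created
;; dial closeout() == 2053-04-30
;; dial stepdays(n: 164) == 2053-10-11
;; vault pen(p: /drofe, c: trohedu) == created
;; dial lunge(n: 2) == 2053-12-11
;; vault newfold(p: /slasmirn) == ok

Answer: cur=2053-10-11


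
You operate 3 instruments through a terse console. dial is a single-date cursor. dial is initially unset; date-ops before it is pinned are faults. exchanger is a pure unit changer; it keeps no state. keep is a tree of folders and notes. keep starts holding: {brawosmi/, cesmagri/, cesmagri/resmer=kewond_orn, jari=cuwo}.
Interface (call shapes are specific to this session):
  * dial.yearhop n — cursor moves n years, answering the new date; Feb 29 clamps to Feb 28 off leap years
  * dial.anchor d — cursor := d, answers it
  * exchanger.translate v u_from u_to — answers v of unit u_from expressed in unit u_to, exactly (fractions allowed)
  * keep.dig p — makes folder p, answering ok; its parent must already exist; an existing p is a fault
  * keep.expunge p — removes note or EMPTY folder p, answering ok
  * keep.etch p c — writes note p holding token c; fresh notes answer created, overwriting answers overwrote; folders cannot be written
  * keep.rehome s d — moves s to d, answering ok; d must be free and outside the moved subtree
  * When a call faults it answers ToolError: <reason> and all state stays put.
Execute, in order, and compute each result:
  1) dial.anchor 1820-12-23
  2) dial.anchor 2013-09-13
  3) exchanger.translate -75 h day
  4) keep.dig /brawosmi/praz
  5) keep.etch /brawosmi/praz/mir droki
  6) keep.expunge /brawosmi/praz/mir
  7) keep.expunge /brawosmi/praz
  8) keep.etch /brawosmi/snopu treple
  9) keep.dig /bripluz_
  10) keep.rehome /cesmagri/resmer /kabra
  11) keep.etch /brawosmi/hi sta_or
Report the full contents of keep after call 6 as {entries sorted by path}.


Answer: {brawosmi/, brawosmi/praz/, cesmagri/, cesmagri/resmer=kewond_orn, jari=cuwo}

Derivation:
>> dial.anchor(d→1820-12-23)
<< 1820-12-23
>> dial.anchor(d→2013-09-13)
<< 2013-09-13
>> exchanger.translate(v→-75, u_from→h, u_to→day)
<< -25/8
>> keep.dig(p→/brawosmi/praz)
<< ok
>> keep.etch(p→/brawosmi/praz/mir, c→droki)
<< created
>> keep.expunge(p→/brawosmi/praz/mir)
<< ok
>> keep.expunge(p→/brawosmi/praz)
<< ok
>> keep.etch(p→/brawosmi/snopu, c→treple)
<< created
>> keep.dig(p→/bripluz_)
<< ok
>> keep.rehome(s→/cesmagri/resmer, d→/kabra)
<< ok
>> keep.etch(p→/brawosmi/hi, c→sta_or)
<< created


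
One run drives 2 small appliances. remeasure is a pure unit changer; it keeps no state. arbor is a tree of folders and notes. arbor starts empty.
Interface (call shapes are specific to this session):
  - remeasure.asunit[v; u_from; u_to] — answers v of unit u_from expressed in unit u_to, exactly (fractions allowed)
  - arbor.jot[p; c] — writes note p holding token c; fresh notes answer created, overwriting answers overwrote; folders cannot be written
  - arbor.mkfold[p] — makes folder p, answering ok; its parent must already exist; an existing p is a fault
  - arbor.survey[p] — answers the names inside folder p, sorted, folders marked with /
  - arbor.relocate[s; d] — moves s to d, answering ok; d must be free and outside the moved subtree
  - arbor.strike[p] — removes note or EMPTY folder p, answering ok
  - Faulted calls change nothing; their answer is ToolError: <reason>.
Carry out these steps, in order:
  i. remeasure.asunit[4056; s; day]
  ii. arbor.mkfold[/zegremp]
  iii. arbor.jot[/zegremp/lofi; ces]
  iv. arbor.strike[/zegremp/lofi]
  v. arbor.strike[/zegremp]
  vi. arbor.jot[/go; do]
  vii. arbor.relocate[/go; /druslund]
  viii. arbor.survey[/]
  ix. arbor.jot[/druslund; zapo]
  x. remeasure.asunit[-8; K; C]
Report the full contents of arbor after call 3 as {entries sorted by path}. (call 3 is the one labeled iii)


Answer: {zegremp/, zegremp/lofi=ces}

Derivation:
Step: remeasure.asunit[v='4056'; u_from='s'; u_to='day']
Result: 169/3600
Step: arbor.mkfold[p='/zegremp']
Result: ok
Step: arbor.jot[p='/zegremp/lofi'; c='ces']
Result: created
Step: arbor.strike[p='/zegremp/lofi']
Result: ok
Step: arbor.strike[p='/zegremp']
Result: ok
Step: arbor.jot[p='/go'; c='do']
Result: created
Step: arbor.relocate[s='/go'; d='/druslund']
Result: ok
Step: arbor.survey[p='/']
Result: [druslund]
Step: arbor.jot[p='/druslund'; c='zapo']
Result: overwrote
Step: remeasure.asunit[v='-8'; u_from='K'; u_to='C']
Result: -5623/20


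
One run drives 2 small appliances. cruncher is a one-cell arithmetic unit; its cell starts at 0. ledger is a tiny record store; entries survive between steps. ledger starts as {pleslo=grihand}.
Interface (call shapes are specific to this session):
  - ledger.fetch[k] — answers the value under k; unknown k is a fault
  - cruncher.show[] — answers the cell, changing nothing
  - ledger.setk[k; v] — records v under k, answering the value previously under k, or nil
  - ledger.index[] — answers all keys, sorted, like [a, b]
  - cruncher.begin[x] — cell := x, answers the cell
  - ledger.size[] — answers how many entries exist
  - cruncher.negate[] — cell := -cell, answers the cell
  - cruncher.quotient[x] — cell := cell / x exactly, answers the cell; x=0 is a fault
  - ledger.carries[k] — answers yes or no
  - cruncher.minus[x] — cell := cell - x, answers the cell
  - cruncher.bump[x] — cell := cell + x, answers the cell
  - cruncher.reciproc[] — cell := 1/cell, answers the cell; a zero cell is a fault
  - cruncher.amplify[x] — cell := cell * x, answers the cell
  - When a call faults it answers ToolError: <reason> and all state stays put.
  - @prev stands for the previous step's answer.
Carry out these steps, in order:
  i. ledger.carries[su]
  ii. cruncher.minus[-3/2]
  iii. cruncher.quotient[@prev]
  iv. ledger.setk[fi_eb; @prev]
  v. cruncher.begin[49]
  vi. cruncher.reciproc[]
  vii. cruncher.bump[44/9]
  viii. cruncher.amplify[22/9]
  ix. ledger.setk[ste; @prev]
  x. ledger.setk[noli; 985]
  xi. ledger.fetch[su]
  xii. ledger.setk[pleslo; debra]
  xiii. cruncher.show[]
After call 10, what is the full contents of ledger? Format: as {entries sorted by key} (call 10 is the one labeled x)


% carries k→su
= no
% minus x→-3/2
= 3/2
% quotient x→@prev
= 1
% setk k→fi_eb v→@prev
= nil
% begin x→49
= 49
% reciproc
= 1/49
% bump x→44/9
= 2165/441
% amplify x→22/9
= 47630/3969
% setk k→ste v→@prev
= nil
% setk k→noli v→985
= nil
% fetch k→su
= ToolError: no such key su
% setk k→pleslo v→debra
= grihand
% show
= 47630/3969

Answer: {fi_eb=1, noli=985, pleslo=grihand, ste=47630/3969}


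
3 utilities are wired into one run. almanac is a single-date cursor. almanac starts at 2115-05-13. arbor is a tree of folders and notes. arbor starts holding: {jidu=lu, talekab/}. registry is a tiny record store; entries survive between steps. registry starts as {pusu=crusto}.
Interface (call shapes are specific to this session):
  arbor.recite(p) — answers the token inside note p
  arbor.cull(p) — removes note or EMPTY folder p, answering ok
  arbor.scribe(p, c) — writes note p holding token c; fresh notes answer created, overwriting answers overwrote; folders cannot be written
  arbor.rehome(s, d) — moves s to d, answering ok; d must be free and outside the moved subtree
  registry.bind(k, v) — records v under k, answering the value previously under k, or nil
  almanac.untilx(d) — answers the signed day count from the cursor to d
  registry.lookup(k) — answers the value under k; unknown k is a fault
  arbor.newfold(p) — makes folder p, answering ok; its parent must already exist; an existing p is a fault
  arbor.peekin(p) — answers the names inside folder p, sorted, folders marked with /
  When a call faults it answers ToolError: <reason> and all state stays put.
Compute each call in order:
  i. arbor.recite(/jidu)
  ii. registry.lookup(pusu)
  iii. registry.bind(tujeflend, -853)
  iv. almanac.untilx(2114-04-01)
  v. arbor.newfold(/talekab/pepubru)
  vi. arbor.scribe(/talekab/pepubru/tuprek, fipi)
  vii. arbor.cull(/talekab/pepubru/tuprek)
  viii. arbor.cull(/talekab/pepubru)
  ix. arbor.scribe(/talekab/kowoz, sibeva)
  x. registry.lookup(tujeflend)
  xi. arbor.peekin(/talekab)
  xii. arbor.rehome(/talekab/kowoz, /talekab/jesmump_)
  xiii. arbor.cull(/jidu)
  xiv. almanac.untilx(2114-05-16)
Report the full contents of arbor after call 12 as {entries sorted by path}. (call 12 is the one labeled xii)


Answer: {jidu=lu, talekab/, talekab/jesmump_=sibeva}

Derivation:
;; arbor.recite(p: /jidu) ~> lu
;; registry.lookup(k: pusu) ~> crusto
;; registry.bind(k: tujeflend, v: -853) ~> nil
;; almanac.untilx(d: 2114-04-01) ~> -407
;; arbor.newfold(p: /talekab/pepubru) ~> ok
;; arbor.scribe(p: /talekab/pepubru/tuprek, c: fipi) ~> created
;; arbor.cull(p: /talekab/pepubru/tuprek) ~> ok
;; arbor.cull(p: /talekab/pepubru) ~> ok
;; arbor.scribe(p: /talekab/kowoz, c: sibeva) ~> created
;; registry.lookup(k: tujeflend) ~> -853
;; arbor.peekin(p: /talekab) ~> [kowoz]
;; arbor.rehome(s: /talekab/kowoz, d: /talekab/jesmump_) ~> ok
;; arbor.cull(p: /jidu) ~> ok
;; almanac.untilx(d: 2114-05-16) ~> -362


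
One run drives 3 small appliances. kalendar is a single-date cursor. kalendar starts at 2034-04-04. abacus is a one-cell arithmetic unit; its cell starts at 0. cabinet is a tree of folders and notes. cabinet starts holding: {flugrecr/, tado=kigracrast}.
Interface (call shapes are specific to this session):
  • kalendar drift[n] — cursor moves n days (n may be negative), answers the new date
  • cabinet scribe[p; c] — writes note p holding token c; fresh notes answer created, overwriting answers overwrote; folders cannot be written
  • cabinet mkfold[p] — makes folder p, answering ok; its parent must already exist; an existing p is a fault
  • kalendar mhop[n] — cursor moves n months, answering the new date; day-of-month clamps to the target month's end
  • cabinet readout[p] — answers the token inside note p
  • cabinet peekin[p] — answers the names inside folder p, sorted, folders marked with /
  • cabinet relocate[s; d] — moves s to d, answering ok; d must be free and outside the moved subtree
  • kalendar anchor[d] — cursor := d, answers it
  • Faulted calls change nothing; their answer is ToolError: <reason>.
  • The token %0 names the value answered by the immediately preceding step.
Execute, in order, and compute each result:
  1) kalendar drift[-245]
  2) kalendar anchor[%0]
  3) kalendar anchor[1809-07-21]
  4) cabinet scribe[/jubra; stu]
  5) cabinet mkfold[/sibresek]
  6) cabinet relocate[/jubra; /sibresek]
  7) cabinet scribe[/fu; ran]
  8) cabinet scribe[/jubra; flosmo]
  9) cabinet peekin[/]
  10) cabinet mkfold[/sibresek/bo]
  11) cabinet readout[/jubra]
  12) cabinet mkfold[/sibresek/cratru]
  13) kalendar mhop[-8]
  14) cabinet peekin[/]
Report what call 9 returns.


>>> kalendar drift n: -245
  2033-08-02
>>> kalendar anchor d: %0
  2033-08-02
>>> kalendar anchor d: 1809-07-21
  1809-07-21
>>> cabinet scribe p: /jubra c: stu
  created
>>> cabinet mkfold p: /sibresek
  ok
>>> cabinet relocate s: /jubra d: /sibresek
  ToolError: exists
>>> cabinet scribe p: /fu c: ran
  created
>>> cabinet scribe p: /jubra c: flosmo
  overwrote
>>> cabinet peekin p: /
  [flugrecr/, fu, jubra, sibresek/, tado]
>>> cabinet mkfold p: /sibresek/bo
  ok
>>> cabinet readout p: /jubra
  flosmo
>>> cabinet mkfold p: /sibresek/cratru
  ok
>>> kalendar mhop n: -8
  1808-11-21
>>> cabinet peekin p: /
  [flugrecr/, fu, jubra, sibresek/, tado]

Answer: [flugrecr/, fu, jubra, sibresek/, tado]


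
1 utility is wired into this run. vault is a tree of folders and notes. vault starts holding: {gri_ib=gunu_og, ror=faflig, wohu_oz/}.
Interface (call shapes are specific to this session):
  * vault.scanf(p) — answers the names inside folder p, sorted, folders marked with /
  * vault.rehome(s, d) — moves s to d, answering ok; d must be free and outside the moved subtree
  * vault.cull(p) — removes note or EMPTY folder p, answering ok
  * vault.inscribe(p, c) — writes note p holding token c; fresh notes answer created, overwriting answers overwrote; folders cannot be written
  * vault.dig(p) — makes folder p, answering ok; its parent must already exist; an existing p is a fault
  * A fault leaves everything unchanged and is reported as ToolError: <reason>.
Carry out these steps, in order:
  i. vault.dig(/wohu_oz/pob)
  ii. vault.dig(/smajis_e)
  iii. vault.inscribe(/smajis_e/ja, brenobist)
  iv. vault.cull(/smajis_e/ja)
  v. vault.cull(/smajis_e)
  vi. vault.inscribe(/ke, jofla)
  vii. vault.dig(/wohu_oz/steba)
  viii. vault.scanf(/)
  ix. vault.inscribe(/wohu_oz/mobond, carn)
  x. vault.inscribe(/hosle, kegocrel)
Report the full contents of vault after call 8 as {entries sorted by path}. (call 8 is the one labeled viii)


Answer: {gri_ib=gunu_og, ke=jofla, ror=faflig, wohu_oz/, wohu_oz/pob/, wohu_oz/steba/}

Derivation:
[in] vault.dig p: /wohu_oz/pob
  ok
[in] vault.dig p: /smajis_e
  ok
[in] vault.inscribe p: /smajis_e/ja c: brenobist
  created
[in] vault.cull p: /smajis_e/ja
  ok
[in] vault.cull p: /smajis_e
  ok
[in] vault.inscribe p: /ke c: jofla
  created
[in] vault.dig p: /wohu_oz/steba
  ok
[in] vault.scanf p: /
  [gri_ib, ke, ror, wohu_oz/]
[in] vault.inscribe p: /wohu_oz/mobond c: carn
  created
[in] vault.inscribe p: /hosle c: kegocrel
  created


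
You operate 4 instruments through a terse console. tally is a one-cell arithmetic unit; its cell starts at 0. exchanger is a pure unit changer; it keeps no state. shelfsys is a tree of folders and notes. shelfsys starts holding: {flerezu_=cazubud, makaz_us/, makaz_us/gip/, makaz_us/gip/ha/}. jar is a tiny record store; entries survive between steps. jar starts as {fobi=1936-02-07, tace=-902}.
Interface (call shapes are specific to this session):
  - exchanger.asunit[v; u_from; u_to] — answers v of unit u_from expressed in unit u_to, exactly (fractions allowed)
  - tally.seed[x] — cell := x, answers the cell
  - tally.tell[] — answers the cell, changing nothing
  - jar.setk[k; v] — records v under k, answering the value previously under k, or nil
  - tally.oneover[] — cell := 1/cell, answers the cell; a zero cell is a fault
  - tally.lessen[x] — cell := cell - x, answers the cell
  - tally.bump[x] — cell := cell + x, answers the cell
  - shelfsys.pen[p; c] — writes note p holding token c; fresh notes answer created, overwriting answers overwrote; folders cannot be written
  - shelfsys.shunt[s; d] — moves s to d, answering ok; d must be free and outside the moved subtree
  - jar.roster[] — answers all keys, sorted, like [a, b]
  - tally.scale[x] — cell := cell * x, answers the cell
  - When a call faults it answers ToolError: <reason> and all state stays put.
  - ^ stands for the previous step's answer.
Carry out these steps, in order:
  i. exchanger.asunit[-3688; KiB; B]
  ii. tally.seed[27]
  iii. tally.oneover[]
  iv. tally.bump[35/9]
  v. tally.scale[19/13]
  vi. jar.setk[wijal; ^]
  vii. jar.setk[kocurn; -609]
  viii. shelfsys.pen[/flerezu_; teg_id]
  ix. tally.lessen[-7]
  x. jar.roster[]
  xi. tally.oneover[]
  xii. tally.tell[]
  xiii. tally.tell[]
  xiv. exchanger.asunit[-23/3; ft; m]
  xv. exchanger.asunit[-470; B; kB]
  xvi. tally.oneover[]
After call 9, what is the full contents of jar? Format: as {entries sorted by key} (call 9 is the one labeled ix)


Then asunit using -3688, KiB, B, which returns -3776512.
Now I run seed using 27, yielding 27.
Calling oneover, and see 1/27.
I use bump using 35/9, — result: 106/27.
I use scale using 19/13, which returns 2014/351.
Using setk using wijal, ^, and get nil.
Calling setk using kocurn, -609, — result: nil.
Then pen using /flerezu_, teg_id, which returns overwrote.
I call lessen using -7, giving 4471/351.
I use roster(), — result: [fobi, kocurn, tace, wijal].
Using oneover, giving 351/4471.
Calling tell: 351/4471.
Invoking tell(), which returns 351/4471.
I try asunit using -23/3, ft, m, and get -2921/1250.
I invoke asunit using -470, B, kB, giving -47/100.
I use oneover, — result: 4471/351.

Answer: {fobi=1936-02-07, kocurn=-609, tace=-902, wijal=2014/351}


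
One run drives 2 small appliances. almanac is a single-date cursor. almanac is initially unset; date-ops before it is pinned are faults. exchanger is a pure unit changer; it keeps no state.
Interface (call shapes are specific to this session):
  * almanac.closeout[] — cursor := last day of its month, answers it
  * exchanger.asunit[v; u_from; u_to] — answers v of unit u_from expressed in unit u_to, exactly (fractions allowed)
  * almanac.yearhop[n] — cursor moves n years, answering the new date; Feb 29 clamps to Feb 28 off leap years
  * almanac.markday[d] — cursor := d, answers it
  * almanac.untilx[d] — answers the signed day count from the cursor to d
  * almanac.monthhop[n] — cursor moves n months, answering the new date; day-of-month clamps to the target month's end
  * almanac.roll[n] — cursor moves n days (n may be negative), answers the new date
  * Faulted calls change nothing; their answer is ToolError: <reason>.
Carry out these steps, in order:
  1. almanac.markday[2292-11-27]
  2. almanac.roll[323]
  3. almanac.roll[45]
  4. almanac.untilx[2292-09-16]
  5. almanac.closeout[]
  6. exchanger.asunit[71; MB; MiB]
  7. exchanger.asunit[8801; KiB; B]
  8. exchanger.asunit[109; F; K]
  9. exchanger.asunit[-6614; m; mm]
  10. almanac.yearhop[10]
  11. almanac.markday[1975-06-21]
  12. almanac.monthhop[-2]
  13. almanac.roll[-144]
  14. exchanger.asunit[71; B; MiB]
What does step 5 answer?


> markday d: 2292-11-27
[out] 2292-11-27
> roll n: 323
[out] 2293-10-16
> roll n: 45
[out] 2293-11-30
> untilx d: 2292-09-16
[out] -440
> closeout
[out] 2293-11-30
> asunit v: 71 u_from: MB u_to: MiB
[out] 1109375/16384
> asunit v: 8801 u_from: KiB u_to: B
[out] 9012224
> asunit v: 109 u_from: F u_to: K
[out] 56867/180
> asunit v: -6614 u_from: m u_to: mm
[out] -6614000
> yearhop n: 10
[out] 2303-11-30
> markday d: 1975-06-21
[out] 1975-06-21
> monthhop n: -2
[out] 1975-04-21
> roll n: -144
[out] 1974-11-28
> asunit v: 71 u_from: B u_to: MiB
[out] 71/1048576

Answer: 2293-11-30


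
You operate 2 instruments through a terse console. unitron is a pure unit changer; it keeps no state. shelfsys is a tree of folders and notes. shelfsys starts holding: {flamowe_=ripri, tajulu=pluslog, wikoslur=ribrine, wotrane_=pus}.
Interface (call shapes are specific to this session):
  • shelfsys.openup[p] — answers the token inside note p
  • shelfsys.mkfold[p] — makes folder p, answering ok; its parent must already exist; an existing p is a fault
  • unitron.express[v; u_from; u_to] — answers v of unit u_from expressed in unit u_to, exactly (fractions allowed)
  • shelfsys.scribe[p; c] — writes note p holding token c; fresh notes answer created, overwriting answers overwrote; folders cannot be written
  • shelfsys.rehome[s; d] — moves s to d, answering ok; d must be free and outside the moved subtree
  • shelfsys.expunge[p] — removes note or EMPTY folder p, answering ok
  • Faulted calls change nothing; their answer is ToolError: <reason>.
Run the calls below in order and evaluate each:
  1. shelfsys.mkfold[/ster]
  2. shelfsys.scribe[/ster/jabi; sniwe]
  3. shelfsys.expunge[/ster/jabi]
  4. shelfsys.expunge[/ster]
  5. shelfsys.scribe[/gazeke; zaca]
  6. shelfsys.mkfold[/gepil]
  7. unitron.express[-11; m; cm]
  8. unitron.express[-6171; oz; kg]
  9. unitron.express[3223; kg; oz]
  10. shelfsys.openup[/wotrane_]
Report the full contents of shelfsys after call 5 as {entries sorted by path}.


~$ shelfsys.mkfold p=/ster
= ok
~$ shelfsys.scribe p=/ster/jabi c=sniwe
= created
~$ shelfsys.expunge p=/ster/jabi
= ok
~$ shelfsys.expunge p=/ster
= ok
~$ shelfsys.scribe p=/gazeke c=zaca
= created
~$ shelfsys.mkfold p=/gepil
= ok
~$ unitron.express v=-11 u_from=m u_to=cm
= -1100
~$ unitron.express v=-6171 u_from=oz u_to=kg
= -279911851527/1600000000
~$ unitron.express v=3223 u_from=kg u_to=oz
= 468800000000/4123567
~$ shelfsys.openup p=/wotrane_
= pus

Answer: {flamowe_=ripri, gazeke=zaca, tajulu=pluslog, wikoslur=ribrine, wotrane_=pus}


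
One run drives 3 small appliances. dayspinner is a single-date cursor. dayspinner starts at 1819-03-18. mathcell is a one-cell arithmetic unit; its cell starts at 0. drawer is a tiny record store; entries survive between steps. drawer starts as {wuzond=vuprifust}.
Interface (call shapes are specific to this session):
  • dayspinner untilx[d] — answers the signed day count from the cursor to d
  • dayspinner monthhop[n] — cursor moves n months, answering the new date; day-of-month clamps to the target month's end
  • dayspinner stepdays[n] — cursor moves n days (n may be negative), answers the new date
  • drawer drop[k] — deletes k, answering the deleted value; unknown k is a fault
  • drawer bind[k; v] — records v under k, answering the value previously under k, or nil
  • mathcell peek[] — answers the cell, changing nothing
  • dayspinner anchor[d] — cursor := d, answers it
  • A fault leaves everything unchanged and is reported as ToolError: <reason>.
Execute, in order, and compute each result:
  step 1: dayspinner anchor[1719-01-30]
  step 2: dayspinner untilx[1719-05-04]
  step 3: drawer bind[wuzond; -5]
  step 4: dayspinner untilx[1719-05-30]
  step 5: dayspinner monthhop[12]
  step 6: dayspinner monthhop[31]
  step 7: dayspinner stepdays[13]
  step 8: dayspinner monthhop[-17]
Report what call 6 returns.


-> dayspinner anchor(d: 1719-01-30)
<- 1719-01-30
-> dayspinner untilx(d: 1719-05-04)
<- 94
-> drawer bind(k: wuzond, v: -5)
<- vuprifust
-> dayspinner untilx(d: 1719-05-30)
<- 120
-> dayspinner monthhop(n: 12)
<- 1720-01-30
-> dayspinner monthhop(n: 31)
<- 1722-08-30
-> dayspinner stepdays(n: 13)
<- 1722-09-12
-> dayspinner monthhop(n: -17)
<- 1721-04-12

Answer: 1722-08-30


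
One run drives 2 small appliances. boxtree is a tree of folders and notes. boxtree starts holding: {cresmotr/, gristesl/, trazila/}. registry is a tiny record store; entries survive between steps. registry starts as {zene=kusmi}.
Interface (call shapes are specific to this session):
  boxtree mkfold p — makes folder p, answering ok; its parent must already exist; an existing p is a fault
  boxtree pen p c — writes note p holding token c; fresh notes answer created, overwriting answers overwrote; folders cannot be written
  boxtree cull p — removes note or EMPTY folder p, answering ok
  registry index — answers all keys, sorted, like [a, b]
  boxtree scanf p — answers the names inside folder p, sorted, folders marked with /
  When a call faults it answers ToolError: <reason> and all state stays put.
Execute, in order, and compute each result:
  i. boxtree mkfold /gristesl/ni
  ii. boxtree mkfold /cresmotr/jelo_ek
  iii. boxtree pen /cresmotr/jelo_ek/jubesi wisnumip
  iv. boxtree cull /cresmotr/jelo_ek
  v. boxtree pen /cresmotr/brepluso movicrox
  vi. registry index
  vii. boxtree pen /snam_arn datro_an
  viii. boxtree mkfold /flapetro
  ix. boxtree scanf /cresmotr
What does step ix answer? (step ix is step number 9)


Answer: [brepluso, jelo_ek/]

Derivation:
-> boxtree mkfold(p: /gristesl/ni)
<- ok
-> boxtree mkfold(p: /cresmotr/jelo_ek)
<- ok
-> boxtree pen(p: /cresmotr/jelo_ek/jubesi, c: wisnumip)
<- created
-> boxtree cull(p: /cresmotr/jelo_ek)
<- ToolError: not empty
-> boxtree pen(p: /cresmotr/brepluso, c: movicrox)
<- created
-> registry index()
<- [zene]
-> boxtree pen(p: /snam_arn, c: datro_an)
<- created
-> boxtree mkfold(p: /flapetro)
<- ok
-> boxtree scanf(p: /cresmotr)
<- [brepluso, jelo_ek/]


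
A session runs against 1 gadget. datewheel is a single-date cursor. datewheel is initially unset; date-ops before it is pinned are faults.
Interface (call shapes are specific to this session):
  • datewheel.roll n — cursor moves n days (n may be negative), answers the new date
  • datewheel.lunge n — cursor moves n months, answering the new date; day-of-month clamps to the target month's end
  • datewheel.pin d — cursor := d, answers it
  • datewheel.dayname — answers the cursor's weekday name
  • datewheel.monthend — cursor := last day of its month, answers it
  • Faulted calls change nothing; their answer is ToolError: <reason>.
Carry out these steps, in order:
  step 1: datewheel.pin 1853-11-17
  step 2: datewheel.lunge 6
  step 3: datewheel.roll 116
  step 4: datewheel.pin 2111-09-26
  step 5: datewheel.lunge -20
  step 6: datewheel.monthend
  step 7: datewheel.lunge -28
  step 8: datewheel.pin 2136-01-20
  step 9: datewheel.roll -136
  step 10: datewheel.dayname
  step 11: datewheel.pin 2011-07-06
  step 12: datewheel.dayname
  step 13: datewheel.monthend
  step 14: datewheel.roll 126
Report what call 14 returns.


-- 1. datewheel.pin(1853-11-17) ~> 1853-11-17
-- 2. datewheel.lunge(6) ~> 1854-05-17
-- 3. datewheel.roll(116) ~> 1854-09-10
-- 4. datewheel.pin(2111-09-26) ~> 2111-09-26
-- 5. datewheel.lunge(-20) ~> 2110-01-26
-- 6. datewheel.monthend() ~> 2110-01-31
-- 7. datewheel.lunge(-28) ~> 2107-09-30
-- 8. datewheel.pin(2136-01-20) ~> 2136-01-20
-- 9. datewheel.roll(-136) ~> 2135-09-06
-- 10. datewheel.dayname() ~> Tuesday
-- 11. datewheel.pin(2011-07-06) ~> 2011-07-06
-- 12. datewheel.dayname() ~> Wednesday
-- 13. datewheel.monthend() ~> 2011-07-31
-- 14. datewheel.roll(126) ~> 2011-12-04

Answer: 2011-12-04


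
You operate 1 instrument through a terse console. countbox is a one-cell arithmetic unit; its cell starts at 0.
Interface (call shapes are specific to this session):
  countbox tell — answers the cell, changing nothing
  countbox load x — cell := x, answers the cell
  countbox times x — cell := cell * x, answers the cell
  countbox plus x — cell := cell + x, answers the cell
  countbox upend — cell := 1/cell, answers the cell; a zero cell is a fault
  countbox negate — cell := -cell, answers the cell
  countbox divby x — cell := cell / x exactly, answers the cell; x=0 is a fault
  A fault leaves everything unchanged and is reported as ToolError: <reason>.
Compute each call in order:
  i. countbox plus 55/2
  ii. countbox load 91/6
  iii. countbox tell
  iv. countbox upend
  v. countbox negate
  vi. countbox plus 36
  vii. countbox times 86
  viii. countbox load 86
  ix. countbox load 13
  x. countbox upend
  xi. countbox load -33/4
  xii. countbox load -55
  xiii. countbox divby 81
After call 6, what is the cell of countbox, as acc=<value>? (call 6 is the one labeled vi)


[in] countbox plus x='55/2'
[out] 55/2
[in] countbox load x='91/6'
[out] 91/6
[in] countbox tell
[out] 91/6
[in] countbox upend
[out] 6/91
[in] countbox negate
[out] -6/91
[in] countbox plus x='36'
[out] 3270/91
[in] countbox times x='86'
[out] 281220/91
[in] countbox load x='86'
[out] 86
[in] countbox load x='13'
[out] 13
[in] countbox upend
[out] 1/13
[in] countbox load x='-33/4'
[out] -33/4
[in] countbox load x='-55'
[out] -55
[in] countbox divby x='81'
[out] -55/81

Answer: acc=3270/91


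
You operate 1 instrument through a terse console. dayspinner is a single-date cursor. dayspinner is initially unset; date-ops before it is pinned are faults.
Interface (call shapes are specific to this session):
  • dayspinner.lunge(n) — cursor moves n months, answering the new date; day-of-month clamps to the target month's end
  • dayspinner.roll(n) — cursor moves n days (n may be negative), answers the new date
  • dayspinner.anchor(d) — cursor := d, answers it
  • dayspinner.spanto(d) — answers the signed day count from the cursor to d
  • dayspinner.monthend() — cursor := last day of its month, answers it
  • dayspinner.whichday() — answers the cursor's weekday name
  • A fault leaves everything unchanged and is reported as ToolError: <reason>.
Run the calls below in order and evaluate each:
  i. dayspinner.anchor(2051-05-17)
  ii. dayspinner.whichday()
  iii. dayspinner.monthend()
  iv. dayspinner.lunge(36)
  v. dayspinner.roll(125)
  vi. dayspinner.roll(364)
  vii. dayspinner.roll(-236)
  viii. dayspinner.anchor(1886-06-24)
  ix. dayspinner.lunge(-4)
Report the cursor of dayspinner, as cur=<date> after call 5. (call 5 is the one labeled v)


Answer: cur=2054-10-03

Derivation:
;; dayspinner.anchor(d→2051-05-17) ~> 2051-05-17
;; dayspinner.whichday() ~> Wednesday
;; dayspinner.monthend() ~> 2051-05-31
;; dayspinner.lunge(n→36) ~> 2054-05-31
;; dayspinner.roll(n→125) ~> 2054-10-03
;; dayspinner.roll(n→364) ~> 2055-10-02
;; dayspinner.roll(n→-236) ~> 2055-02-08
;; dayspinner.anchor(d→1886-06-24) ~> 1886-06-24
;; dayspinner.lunge(n→-4) ~> 1886-02-24


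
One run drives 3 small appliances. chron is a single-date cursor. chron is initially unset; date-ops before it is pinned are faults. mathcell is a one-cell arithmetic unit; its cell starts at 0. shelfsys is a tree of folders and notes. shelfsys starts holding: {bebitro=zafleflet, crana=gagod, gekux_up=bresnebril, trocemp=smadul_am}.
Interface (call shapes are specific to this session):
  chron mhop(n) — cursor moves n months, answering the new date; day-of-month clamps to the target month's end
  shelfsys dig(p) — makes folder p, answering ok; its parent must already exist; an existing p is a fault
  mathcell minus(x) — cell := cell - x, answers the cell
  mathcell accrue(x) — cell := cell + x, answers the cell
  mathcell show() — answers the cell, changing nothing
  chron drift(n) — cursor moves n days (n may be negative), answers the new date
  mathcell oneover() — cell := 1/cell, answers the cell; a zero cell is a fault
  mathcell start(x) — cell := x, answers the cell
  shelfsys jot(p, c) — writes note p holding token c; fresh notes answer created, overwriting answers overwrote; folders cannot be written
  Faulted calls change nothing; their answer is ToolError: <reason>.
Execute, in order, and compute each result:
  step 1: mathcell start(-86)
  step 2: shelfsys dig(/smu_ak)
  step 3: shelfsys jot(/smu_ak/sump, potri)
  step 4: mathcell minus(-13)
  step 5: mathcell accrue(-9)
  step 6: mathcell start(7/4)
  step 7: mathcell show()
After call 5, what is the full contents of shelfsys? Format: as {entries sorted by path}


Answer: {bebitro=zafleflet, crana=gagod, gekux_up=bresnebril, smu_ak/, smu_ak/sump=potri, trocemp=smadul_am}

Derivation:
! 1. mathcell start(-86) ~> -86
! 2. shelfsys dig(/smu_ak) ~> ok
! 3. shelfsys jot(/smu_ak/sump, potri) ~> created
! 4. mathcell minus(-13) ~> -73
! 5. mathcell accrue(-9) ~> -82
! 6. mathcell start(7/4) ~> 7/4
! 7. mathcell show() ~> 7/4


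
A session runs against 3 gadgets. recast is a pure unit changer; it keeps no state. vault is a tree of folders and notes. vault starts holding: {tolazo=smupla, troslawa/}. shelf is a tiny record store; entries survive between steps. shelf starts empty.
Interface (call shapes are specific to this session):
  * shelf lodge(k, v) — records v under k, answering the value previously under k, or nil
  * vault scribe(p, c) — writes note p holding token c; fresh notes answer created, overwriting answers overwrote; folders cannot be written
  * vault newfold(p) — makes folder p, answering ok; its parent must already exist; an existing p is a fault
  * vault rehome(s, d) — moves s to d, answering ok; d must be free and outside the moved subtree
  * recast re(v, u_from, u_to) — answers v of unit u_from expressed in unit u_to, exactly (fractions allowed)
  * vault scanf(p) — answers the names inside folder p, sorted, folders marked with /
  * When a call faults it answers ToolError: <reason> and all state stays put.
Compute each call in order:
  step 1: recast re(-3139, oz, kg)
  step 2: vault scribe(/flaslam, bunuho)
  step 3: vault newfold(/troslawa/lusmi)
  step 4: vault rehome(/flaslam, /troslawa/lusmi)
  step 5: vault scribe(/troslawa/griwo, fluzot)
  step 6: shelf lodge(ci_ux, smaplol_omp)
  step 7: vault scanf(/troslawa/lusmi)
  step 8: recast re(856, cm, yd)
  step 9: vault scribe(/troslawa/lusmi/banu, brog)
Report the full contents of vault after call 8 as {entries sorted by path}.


Answer: {flaslam=bunuho, tolazo=smupla, troslawa/, troslawa/griwo=fluzot, troslawa/lusmi/}

Derivation:
Next I call recast re passing v→-3139, u_from→oz, u_to→kg, — result: -142382644943/1600000000.
Next I call vault scribe passing p→/flaslam, c→bunuho, and see created.
Using vault newfold passing p→/troslawa/lusmi, and observe ok.
I try vault rehome passing s→/flaslam, d→/troslawa/lusmi, → ToolError: exists.
I try vault scribe passing p→/troslawa/griwo, c→fluzot, and see created.
Now I run shelf lodge passing k→ci_ux, v→smaplol_omp, → nil.
I call vault scanf passing p→/troslawa/lusmi, yielding [].
Now I run recast re passing v→856, u_from→cm, u_to→yd, giving 10700/1143.
I invoke vault scribe passing p→/troslawa/lusmi/banu, c→brog: created.


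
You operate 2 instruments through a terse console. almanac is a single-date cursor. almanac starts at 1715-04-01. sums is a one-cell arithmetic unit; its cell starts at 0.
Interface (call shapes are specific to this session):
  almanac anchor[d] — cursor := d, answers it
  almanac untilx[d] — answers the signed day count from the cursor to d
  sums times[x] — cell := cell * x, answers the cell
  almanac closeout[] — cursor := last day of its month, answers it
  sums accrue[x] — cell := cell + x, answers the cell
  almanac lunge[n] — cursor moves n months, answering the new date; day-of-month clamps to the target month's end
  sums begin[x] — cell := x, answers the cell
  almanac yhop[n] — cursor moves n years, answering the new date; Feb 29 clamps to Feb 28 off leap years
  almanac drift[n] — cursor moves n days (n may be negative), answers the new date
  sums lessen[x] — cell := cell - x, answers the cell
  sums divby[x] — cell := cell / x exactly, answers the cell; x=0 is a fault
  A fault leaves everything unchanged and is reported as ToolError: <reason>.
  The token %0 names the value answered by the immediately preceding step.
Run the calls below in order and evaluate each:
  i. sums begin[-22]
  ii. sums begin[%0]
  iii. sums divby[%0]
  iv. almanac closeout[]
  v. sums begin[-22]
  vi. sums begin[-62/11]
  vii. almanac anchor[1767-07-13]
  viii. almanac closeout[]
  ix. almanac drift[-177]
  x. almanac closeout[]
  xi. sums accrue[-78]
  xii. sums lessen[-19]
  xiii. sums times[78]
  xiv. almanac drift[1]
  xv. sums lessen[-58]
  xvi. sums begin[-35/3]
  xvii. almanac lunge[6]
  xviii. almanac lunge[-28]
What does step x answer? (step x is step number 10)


$ sums begin x='-22'
[out] -22
$ sums begin x='%0'
[out] -22
$ sums divby x='%0'
[out] 1
$ almanac closeout
[out] 1715-04-30
$ sums begin x='-22'
[out] -22
$ sums begin x='-62/11'
[out] -62/11
$ almanac anchor d='1767-07-13'
[out] 1767-07-13
$ almanac closeout
[out] 1767-07-31
$ almanac drift n='-177'
[out] 1767-02-04
$ almanac closeout
[out] 1767-02-28
$ sums accrue x='-78'
[out] -920/11
$ sums lessen x='-19'
[out] -711/11
$ sums times x='78'
[out] -55458/11
$ almanac drift n='1'
[out] 1767-03-01
$ sums lessen x='-58'
[out] -54820/11
$ sums begin x='-35/3'
[out] -35/3
$ almanac lunge n='6'
[out] 1767-09-01
$ almanac lunge n='-28'
[out] 1765-05-01

Answer: 1767-02-28


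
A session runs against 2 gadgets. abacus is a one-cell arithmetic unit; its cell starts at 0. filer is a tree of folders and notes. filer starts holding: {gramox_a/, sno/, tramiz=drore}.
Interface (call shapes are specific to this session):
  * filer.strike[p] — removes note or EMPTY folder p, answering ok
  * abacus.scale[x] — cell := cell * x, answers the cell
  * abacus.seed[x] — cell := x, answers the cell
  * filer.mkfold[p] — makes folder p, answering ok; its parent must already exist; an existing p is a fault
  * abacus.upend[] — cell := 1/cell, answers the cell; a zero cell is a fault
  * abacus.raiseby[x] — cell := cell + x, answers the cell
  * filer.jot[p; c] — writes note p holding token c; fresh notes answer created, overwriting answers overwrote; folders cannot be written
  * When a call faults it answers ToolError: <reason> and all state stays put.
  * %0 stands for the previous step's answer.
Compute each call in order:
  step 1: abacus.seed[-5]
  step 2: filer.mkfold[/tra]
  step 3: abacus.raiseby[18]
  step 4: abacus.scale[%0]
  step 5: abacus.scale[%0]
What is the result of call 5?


Answer: 28561

Derivation:
>> abacus.seed(x=-5)
<< -5
>> filer.mkfold(p=/tra)
<< ok
>> abacus.raiseby(x=18)
<< 13
>> abacus.scale(x=%0)
<< 169
>> abacus.scale(x=%0)
<< 28561


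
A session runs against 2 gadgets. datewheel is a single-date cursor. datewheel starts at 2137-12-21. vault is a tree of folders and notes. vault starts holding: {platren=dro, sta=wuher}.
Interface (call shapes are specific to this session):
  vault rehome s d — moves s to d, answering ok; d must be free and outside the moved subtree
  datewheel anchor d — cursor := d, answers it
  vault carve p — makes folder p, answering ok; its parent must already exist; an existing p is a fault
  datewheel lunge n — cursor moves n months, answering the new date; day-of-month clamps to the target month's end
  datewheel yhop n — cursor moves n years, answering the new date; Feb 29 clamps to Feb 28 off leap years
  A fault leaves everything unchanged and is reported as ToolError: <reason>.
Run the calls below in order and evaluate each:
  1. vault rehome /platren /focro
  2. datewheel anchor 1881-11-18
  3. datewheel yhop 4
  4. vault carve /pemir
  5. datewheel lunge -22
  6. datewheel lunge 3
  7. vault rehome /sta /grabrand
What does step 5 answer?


Answer: 1884-01-18

Derivation:
I call vault rehome passing s=/platren, d=/focro: ok.
I call datewheel anchor passing d=1881-11-18, giving 1881-11-18.
I invoke datewheel yhop passing n=4, — result: 1885-11-18.
Calling vault carve passing p=/pemir, yielding ok.
Using datewheel lunge passing n=-22, — result: 1884-01-18.
I run datewheel lunge passing n=3: 1884-04-18.
I try vault rehome passing s=/sta, d=/grabrand, which returns ok.


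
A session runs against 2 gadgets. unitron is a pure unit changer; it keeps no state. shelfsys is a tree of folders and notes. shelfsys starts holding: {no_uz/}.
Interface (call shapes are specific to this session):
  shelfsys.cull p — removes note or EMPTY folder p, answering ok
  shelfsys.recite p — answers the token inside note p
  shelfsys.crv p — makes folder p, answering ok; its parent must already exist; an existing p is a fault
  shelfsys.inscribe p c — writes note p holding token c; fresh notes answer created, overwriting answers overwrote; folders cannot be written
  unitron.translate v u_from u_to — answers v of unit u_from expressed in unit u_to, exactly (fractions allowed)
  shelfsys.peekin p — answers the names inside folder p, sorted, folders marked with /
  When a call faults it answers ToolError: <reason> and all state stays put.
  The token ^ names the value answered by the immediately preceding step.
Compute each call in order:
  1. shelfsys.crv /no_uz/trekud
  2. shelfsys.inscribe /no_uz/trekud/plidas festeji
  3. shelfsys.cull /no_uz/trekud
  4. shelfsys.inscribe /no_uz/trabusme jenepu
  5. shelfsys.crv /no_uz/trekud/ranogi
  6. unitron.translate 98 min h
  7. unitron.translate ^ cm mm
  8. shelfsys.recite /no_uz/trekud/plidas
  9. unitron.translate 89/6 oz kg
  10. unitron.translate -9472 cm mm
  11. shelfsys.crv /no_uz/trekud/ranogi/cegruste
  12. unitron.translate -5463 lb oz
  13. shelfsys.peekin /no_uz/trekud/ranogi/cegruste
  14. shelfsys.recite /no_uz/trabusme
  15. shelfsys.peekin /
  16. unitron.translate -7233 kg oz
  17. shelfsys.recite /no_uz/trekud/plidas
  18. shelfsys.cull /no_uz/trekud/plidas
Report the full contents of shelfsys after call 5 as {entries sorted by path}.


Do: crv[p='/no_uz/trekud']
See: ok
Do: inscribe[p='/no_uz/trekud/plidas'; c='festeji']
See: created
Do: cull[p='/no_uz/trekud']
See: ToolError: not empty
Do: inscribe[p='/no_uz/trabusme'; c='jenepu']
See: created
Do: crv[p='/no_uz/trekud/ranogi']
See: ok
Do: translate[v='98'; u_from='min'; u_to='h']
See: 49/30
Do: translate[v='^'; u_from='cm'; u_to='mm']
See: 49/3
Do: recite[p='/no_uz/trekud/plidas']
See: festeji
Do: translate[v='89/6'; u_from='oz'; u_to='kg']
See: 4036972093/9600000000
Do: translate[v='-9472'; u_from='cm'; u_to='mm']
See: -94720
Do: crv[p='/no_uz/trekud/ranogi/cegruste']
See: ok
Do: translate[v='-5463'; u_from='lb'; u_to='oz']
See: -87408
Do: peekin[p='/no_uz/trekud/ranogi/cegruste']
See: []
Do: recite[p='/no_uz/trabusme']
See: jenepu
Do: peekin[p='/']
See: [no_uz/]
Do: translate[v='-7233'; u_from='kg'; u_to='oz']
See: -11572800000000/45359237
Do: recite[p='/no_uz/trekud/plidas']
See: festeji
Do: cull[p='/no_uz/trekud/plidas']
See: ok

Answer: {no_uz/, no_uz/trabusme=jenepu, no_uz/trekud/, no_uz/trekud/plidas=festeji, no_uz/trekud/ranogi/}
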